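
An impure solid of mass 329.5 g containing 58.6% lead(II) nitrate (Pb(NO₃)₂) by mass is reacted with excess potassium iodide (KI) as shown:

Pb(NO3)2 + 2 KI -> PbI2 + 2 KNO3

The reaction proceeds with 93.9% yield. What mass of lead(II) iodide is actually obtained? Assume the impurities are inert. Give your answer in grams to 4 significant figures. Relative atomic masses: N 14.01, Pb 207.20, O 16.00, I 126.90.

252.3 g

Pure Pb(NO3)2 available = 329.5 g × 0.586 = 193.09 g.
M(Pb(NO3)2) = 207.20 + 2(14.01) + 6(16.00) = 331.22 g/mol.
M(PbI2) = 207.20 + 2(126.90) = 461.00 g/mol.
n(Pb(NO3)2) = 193.09 g / 331.22 g/mol = 0.58296 mol.
From the equation the Pb(NO3)2:PbI2 mole ratio is 1:1, so n(PbI2) = 0.58296 × 1/1 = 0.58296 mol.
Mass of PbI2 = 0.58296 mol × 461.00 g/mol = 268.74 g.
Actual mass collected = 268.74 g × 0.939 = 252.35 g.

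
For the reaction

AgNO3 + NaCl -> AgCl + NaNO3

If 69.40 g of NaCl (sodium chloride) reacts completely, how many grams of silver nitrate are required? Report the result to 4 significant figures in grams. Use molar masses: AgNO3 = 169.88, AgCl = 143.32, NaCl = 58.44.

201.7 g

n(NaCl) = 69.400 g / 58.44 g/mol = 1.1875 mol.
From the equation the NaCl:AgNO3 mole ratio is 1:1, so n(AgNO3) = 1.1875 × 1/1 = 1.1875 mol.
Mass of AgNO3 = 1.1875 mol × 169.88 g/mol = 201.74 g.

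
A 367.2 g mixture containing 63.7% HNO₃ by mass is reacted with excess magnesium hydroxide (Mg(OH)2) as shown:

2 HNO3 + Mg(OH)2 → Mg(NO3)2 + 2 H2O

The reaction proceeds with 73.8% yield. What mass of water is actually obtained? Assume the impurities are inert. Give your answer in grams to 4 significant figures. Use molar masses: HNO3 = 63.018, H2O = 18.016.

49.35 g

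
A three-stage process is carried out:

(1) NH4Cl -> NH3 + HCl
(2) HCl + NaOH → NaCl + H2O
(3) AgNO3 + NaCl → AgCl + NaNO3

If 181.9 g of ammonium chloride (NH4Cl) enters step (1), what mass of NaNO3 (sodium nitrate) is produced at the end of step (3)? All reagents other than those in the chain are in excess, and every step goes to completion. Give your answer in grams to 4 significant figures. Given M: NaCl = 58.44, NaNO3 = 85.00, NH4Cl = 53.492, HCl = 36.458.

289.0 g

n(NH4Cl) = 181.9 / 53.492 = 3.4005 mol.
Reaction (1): NH4Cl→HCl ratio 1:1 ⇒ n(HCl) = 3.4005 mol.
Reaction (2): HCl→NaCl ratio 1:1 ⇒ n(NaCl) = 3.4005 mol.
Reaction (3): NaCl→NaNO3 ratio 1:1 ⇒ n(NaNO3) = 3.4005 mol.
Mass of NaNO3 = 3.4005 × 85.00 = 289.04 g.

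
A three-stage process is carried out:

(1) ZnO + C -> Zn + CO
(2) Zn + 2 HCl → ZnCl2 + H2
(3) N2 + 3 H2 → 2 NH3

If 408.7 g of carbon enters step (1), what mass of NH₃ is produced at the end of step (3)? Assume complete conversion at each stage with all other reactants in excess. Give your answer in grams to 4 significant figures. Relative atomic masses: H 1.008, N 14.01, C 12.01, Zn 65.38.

386.4 g

M(C) = 12.01 g/mol.
M(NH3) = 14.01 + 3(1.008) = 17.034 g/mol.
n(C) = 408.7 / 12.01 = 34.030 mol.
Reaction (1): C→Zn ratio 1:1 ⇒ n(Zn) = 34.030 mol.
Reaction (2): Zn→H2 ratio 1:1 ⇒ n(H2) = 34.030 mol.
Reaction (3): H2→NH3 ratio 3:2 ⇒ n(NH3) = 22.687 mol.
Mass of NH3 = 22.687 × 17.034 = 386.44 g.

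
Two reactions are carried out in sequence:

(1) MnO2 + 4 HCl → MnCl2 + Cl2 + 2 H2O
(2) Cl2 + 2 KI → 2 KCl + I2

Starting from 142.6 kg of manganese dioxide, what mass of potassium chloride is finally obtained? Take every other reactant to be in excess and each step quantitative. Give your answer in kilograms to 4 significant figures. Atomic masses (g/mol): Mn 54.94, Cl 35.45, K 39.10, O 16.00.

244.6 kg

M(MnO2) = 54.94 + 2(16.00) = 86.94 g/mol.
M(KCl) = 39.10 + 35.45 = 74.55 g/mol.
142.6 kg = 142600 g.
n(MnO2) = 142600 / 86.94 = 1640.2 mol.
Step 1 gives a 1:1 ratio of MnO2 to Cl2, so n(Cl2) = 1640.2 mol.
In step 2 the Cl2:KCl ratio is 1:2, so n(KCl) = 3280.4 mol.
Mass of KCl = 3280.4 × 74.55 = 244560 g = 244.6 kg.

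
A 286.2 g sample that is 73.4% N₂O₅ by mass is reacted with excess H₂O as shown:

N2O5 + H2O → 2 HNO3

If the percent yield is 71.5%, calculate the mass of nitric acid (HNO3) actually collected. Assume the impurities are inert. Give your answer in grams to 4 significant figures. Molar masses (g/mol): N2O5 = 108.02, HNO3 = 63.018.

Pure N2O5 available = 286.2 g × 0.734 = 210.07 g.
n(N2O5) = 210.07 g / 108.02 g/mol = 1.9447 mol.
From the equation the N2O5:HNO3 mole ratio is 1:2, so n(HNO3) = 1.9447 × 2/1 = 3.8895 mol.
Mass of HNO3 = 3.8895 mol × 63.018 g/mol = 245.11 g.
Actual mass collected = 245.11 g × 0.715 = 175.25 g.

175.3 g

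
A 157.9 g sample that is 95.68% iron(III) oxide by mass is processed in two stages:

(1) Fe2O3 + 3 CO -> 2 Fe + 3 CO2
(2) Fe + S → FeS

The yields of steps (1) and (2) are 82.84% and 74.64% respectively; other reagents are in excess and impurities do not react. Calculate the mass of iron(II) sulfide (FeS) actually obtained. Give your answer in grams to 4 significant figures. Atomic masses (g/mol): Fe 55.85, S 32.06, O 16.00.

Pure Fe2O3 = 157.9 × 0.9568 = 151.08 g.
M(Fe2O3) = 2(55.85) + 3(16.00) = 159.70 g/mol.
M(FeS) = 55.85 + 32.06 = 87.91 g/mol.
n(Fe2O3) = 151.08 / 159.70 = 0.94602 mol.
Step 1 (Fe2O3:Fe = 1:2): theoretical n(Fe) = 1.8920 mol; at 82.84% yield, n(Fe) = 1.5674 mol.
Step 2 (Fe:FeS = 1:1): theoretical n(FeS) = 1.5674 mol, so theoretical mass = 1.5674 × 87.91 = 137.79 g.
At 74.64% yield, actual mass of FeS = 137.79 × 0.7464 = 102.84 g.

102.8 g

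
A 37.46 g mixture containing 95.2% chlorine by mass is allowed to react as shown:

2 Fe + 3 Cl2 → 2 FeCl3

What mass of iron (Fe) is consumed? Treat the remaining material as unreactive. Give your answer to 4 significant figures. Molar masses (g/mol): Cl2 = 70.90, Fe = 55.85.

Mass of pure Cl2 = 37.46 g × 0.952 = 35.662 g.
n(Cl2) = 35.662 g / 70.90 g/mol = 0.50299 mol.
From the equation the Cl2:Fe mole ratio is 3:2, so n(Fe) = 0.50299 × 2/3 = 0.33533 mol.
Mass of Fe = 0.33533 mol × 55.85 g/mol = 18.728 g.

18.73 g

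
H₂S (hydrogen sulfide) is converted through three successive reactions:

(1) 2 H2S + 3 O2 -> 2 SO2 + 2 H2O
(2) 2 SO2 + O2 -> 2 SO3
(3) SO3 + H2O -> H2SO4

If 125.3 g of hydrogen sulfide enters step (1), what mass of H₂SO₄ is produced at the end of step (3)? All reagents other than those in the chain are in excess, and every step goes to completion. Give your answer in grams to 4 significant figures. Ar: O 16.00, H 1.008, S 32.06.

M(H2S) = 2(1.008) + 32.06 = 34.076 g/mol.
M(H2SO4) = 2(1.008) + 32.06 + 4(16.00) = 98.076 g/mol.
n(H2S) = 125.3 / 34.076 = 3.6771 mol.
Reaction (1): H2S→SO2 ratio 2:2 ⇒ n(SO2) = 3.6771 mol.
Reaction (2): SO2→SO3 ratio 2:2 ⇒ n(SO3) = 3.6771 mol.
Reaction (3): SO3→H2SO4 ratio 1:1 ⇒ n(H2SO4) = 3.6771 mol.
Mass of H2SO4 = 3.6771 × 98.076 = 360.63 g.

360.6 g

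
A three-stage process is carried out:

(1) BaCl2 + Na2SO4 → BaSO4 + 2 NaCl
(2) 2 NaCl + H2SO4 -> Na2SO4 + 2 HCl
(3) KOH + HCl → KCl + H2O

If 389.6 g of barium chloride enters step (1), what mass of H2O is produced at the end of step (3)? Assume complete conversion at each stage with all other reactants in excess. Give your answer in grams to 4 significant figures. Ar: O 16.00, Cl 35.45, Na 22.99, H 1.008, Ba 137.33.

M(BaCl2) = 137.33 + 2(35.45) = 208.23 g/mol.
M(H2O) = 2(1.008) + 16.00 = 18.016 g/mol.
n(BaCl2) = 389.6 / 208.23 = 1.8710 mol.
Reaction (1): BaCl2→NaCl ratio 1:2 ⇒ n(NaCl) = 3.7420 mol.
Reaction (2): NaCl→HCl ratio 2:2 ⇒ n(HCl) = 3.7420 mol.
Reaction (3): HCl→H2O ratio 1:1 ⇒ n(H2O) = 3.7420 mol.
Mass of H2O = 3.7420 × 18.016 = 67.416 g.

67.42 g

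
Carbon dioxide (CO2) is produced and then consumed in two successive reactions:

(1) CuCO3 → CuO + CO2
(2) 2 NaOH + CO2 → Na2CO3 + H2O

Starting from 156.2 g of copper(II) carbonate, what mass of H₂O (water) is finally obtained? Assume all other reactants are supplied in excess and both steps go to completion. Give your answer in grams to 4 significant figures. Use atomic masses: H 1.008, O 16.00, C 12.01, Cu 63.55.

22.78 g

M(CuCO3) = 63.55 + 12.01 + 3(16.00) = 123.56 g/mol.
M(H2O) = 2(1.008) + 16.00 = 18.016 g/mol.
n(CuCO3) = 156.20 / 123.56 = 1.2642 mol.
Step 1 gives a 1:1 ratio of CuCO3 to CO2, so n(CO2) = 1.2642 mol.
In step 2 the CO2:H2O ratio is 1:1, so n(H2O) = 1.2642 mol.
Mass of H2O = 1.2642 × 18.016 = 22.775 g.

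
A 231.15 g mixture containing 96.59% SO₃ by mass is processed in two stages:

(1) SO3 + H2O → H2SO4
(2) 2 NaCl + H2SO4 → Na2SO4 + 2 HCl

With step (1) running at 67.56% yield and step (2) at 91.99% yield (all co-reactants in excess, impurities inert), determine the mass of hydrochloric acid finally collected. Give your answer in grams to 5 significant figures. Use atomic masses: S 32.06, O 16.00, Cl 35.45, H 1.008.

126.38 g

Pure SO3 = 231.15 × 0.9659 = 223.268 g.
M(SO3) = 32.06 + 3(16.00) = 80.06 g/mol.
M(HCl) = 1.008 + 35.45 = 36.458 g/mol.
n(SO3) = 223.268 / 80.06 = 2.78876 mol.
Step 1 (SO3:H2SO4 = 1:1): theoretical n(H2SO4) = 2.78876 mol; at 67.56% yield, n(H2SO4) = 1.88408 mol.
Step 2 (H2SO4:HCl = 1:2): theoretical n(HCl) = 3.76817 mol, so theoretical mass = 3.76817 × 36.458 = 137.380 g.
At 91.99% yield, actual mass of HCl = 137.380 × 0.9199 = 126.376 g.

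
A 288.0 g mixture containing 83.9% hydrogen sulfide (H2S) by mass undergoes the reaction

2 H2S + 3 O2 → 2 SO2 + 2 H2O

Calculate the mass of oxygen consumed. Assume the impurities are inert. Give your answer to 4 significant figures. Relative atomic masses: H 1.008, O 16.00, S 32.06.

340.4 g

Mass of pure H2S = 288.0 g × 0.839 = 241.63 g.
M(H2S) = 2(1.008) + 32.06 = 34.076 g/mol.
M(O2) = 2(16.00) = 32.00 g/mol.
n(H2S) = 241.63 g / 34.076 g/mol = 7.0910 mol.
From the equation the H2S:O2 mole ratio is 2:3, so n(O2) = 7.0910 × 3/2 = 10.636 mol.
Mass of O2 = 10.636 mol × 32.00 g/mol = 340.37 g.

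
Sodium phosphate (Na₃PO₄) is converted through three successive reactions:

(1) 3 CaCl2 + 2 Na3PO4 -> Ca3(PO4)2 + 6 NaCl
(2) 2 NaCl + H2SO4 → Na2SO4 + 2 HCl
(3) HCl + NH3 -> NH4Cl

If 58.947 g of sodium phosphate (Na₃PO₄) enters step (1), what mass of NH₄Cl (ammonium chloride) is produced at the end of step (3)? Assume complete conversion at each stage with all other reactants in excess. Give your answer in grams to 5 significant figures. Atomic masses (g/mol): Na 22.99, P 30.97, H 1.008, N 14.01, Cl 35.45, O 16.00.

57.701 g

M(Na3PO4) = 3(22.99) + 30.97 + 4(16.00) = 163.94 g/mol.
M(NH4Cl) = 14.01 + 4(1.008) + 35.45 = 53.492 g/mol.
n(Na3PO4) = 58.947 / 163.94 = 0.359564 mol.
Reaction (1): Na3PO4→NaCl ratio 2:6 ⇒ n(NaCl) = 1.07869 mol.
Reaction (2): NaCl→HCl ratio 2:2 ⇒ n(HCl) = 1.07869 mol.
Reaction (3): HCl→NH4Cl ratio 1:1 ⇒ n(NH4Cl) = 1.07869 mol.
Mass of NH4Cl = 1.07869 × 53.492 = 57.7015 g.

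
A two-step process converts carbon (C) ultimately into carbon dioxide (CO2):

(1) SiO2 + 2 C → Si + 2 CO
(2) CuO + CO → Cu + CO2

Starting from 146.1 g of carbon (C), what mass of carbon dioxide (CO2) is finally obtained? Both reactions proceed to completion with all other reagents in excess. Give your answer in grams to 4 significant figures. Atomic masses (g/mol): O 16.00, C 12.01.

535.4 g

M(C) = 12.01 g/mol.
M(CO2) = 12.01 + 2(16.00) = 44.01 g/mol.
n(C) = 146.10 / 12.01 = 12.165 mol.
Step 1 gives a 2:2 ratio of C to CO, so n(CO) = 12.165 mol.
In step 2 the CO:CO2 ratio is 1:1, so n(CO2) = 12.165 mol.
Mass of CO2 = 12.165 × 44.01 = 535.38 g.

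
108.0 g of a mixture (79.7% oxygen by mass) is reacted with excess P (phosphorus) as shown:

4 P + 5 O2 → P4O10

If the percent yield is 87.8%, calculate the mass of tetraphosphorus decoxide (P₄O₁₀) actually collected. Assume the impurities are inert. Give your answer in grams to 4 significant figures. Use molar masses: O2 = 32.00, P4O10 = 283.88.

Pure O2 available = 108.0 g × 0.797 = 86.076 g.
n(O2) = 86.076 g / 32.00 g/mol = 2.6899 mol.
From the equation the O2:P4O10 mole ratio is 5:1, so n(P4O10) = 2.6899 × 1/5 = 0.53798 mol.
Mass of P4O10 = 0.53798 mol × 283.88 g/mol = 152.72 g.
Actual mass collected = 152.72 g × 0.878 = 134.09 g.

134.1 g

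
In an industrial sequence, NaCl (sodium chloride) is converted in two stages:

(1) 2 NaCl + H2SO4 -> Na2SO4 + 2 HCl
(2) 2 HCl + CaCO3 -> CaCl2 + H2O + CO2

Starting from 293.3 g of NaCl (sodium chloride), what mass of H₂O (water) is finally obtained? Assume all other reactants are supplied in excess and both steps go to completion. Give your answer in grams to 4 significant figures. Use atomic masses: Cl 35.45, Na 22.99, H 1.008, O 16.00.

M(NaCl) = 22.99 + 35.45 = 58.44 g/mol.
M(H2O) = 2(1.008) + 16.00 = 18.016 g/mol.
n(NaCl) = 293.30 / 58.44 = 5.0188 mol.
Step 1 gives a 2:2 ratio of NaCl to HCl, so n(HCl) = 5.0188 mol.
In step 2 the HCl:H2O ratio is 2:1, so n(H2O) = 2.5094 mol.
Mass of H2O = 2.5094 × 18.016 = 45.210 g.

45.21 g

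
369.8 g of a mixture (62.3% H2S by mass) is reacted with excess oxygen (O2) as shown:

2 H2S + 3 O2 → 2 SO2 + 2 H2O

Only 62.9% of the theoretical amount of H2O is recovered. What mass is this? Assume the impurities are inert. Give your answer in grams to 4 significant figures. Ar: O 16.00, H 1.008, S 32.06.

76.62 g

Pure H2S available = 369.8 g × 0.623 = 230.39 g.
M(H2S) = 2(1.008) + 32.06 = 34.076 g/mol.
M(H2O) = 2(1.008) + 16.00 = 18.016 g/mol.
n(H2S) = 230.39 g / 34.076 g/mol = 6.7609 mol.
From the equation the H2S:H2O mole ratio is 2:2, so n(H2O) = 6.7609 × 2/2 = 6.7609 mol.
Mass of H2O = 6.7609 mol × 18.016 g/mol = 121.80 g.
Actual mass collected = 121.80 g × 0.629 = 76.615 g.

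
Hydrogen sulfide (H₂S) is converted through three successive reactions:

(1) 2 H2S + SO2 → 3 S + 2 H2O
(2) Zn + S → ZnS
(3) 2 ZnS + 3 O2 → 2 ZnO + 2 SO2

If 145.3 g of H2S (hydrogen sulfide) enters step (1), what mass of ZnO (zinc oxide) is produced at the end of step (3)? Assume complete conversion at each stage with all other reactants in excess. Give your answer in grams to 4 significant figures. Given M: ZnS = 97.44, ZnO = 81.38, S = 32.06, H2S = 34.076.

520.5 g

n(H2S) = 145.3 / 34.076 = 4.2640 mol.
Reaction (1): H2S→S ratio 2:3 ⇒ n(S) = 6.3960 mol.
Reaction (2): S→ZnS ratio 1:1 ⇒ n(ZnS) = 6.3960 mol.
Reaction (3): ZnS→ZnO ratio 2:2 ⇒ n(ZnO) = 6.3960 mol.
Mass of ZnO = 6.3960 × 81.38 = 520.51 g.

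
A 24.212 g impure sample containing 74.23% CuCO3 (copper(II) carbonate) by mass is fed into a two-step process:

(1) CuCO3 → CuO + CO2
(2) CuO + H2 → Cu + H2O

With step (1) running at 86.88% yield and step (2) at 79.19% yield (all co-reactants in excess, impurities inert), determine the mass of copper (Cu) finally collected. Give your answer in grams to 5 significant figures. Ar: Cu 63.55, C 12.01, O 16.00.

Pure CuCO3 = 24.212 × 0.7423 = 17.9726 g.
M(CuCO3) = 63.55 + 12.01 + 3(16.00) = 123.56 g/mol.
M(Cu) = 63.55 g/mol.
n(CuCO3) = 17.9726 / 123.56 = 0.145456 mol.
Step 1 (CuCO3:CuO = 1:1): theoretical n(CuO) = 0.145456 mol; at 86.88% yield, n(CuO) = 0.126372 mol.
Step 2 (CuO:Cu = 1:1): theoretical n(Cu) = 0.126372 mol, so theoretical mass = 0.126372 × 63.55 = 8.03096 g.
At 79.19% yield, actual mass of Cu = 8.03096 × 0.7919 = 6.35972 g.

6.3597 g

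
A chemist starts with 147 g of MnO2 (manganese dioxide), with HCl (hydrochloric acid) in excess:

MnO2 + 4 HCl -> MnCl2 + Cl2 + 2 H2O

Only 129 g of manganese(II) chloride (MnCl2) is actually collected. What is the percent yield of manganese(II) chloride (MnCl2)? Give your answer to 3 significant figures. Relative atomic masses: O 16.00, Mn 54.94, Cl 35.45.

M(MnO2) = 54.94 + 2(16.00) = 86.94 g/mol.
M(MnCl2) = 54.94 + 2(35.45) = 125.84 g/mol.
n(MnO2) = 147.0 g / 86.94 g/mol = 1.691 mol.
From the equation the MnO2:MnCl2 mole ratio is 1:1, so n(MnCl2) = 1.691 × 1/1 = 1.691 mol.
Mass of MnCl2 = 1.691 mol × 125.84 g/mol = 212.8 g.
This is the theoretical yield. Percent yield = 129 g / 212.8 g × 100% = 60.63%.

60.6 %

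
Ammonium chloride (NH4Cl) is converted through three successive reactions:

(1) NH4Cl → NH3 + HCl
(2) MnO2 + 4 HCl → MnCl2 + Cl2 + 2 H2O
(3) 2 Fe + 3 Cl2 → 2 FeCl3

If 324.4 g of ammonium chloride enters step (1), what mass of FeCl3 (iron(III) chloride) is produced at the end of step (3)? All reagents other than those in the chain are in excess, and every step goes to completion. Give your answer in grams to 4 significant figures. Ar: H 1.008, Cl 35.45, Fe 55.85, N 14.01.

163.9 g

M(NH4Cl) = 14.01 + 4(1.008) + 35.45 = 53.492 g/mol.
M(FeCl3) = 55.85 + 3(35.45) = 162.20 g/mol.
n(NH4Cl) = 324.4 / 53.492 = 6.0645 mol.
Reaction (1): NH4Cl→HCl ratio 1:1 ⇒ n(HCl) = 6.0645 mol.
Reaction (2): HCl→Cl2 ratio 4:1 ⇒ n(Cl2) = 1.5161 mol.
Reaction (3): Cl2→FeCl3 ratio 3:2 ⇒ n(FeCl3) = 1.0107 mol.
Mass of FeCl3 = 1.0107 × 162.20 = 163.94 g.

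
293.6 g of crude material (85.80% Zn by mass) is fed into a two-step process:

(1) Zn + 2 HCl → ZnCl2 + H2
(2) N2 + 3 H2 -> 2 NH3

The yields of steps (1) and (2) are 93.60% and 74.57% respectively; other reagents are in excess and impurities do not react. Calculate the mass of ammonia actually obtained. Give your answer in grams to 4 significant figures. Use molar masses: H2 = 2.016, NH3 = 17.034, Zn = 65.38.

30.54 g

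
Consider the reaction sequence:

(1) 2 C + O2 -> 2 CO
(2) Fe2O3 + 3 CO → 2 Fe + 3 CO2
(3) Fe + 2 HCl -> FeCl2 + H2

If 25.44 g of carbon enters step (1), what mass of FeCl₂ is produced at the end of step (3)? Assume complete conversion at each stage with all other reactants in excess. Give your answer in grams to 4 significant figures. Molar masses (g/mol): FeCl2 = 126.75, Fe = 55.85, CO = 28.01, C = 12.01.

179.0 g

n(C) = 25.44 / 12.01 = 2.1182 mol.
Reaction (1): C→CO ratio 2:2 ⇒ n(CO) = 2.1182 mol.
Reaction (2): CO→Fe ratio 3:2 ⇒ n(Fe) = 1.4122 mol.
Reaction (3): Fe→FeCl2 ratio 1:1 ⇒ n(FeCl2) = 1.4122 mol.
Mass of FeCl2 = 1.4122 × 126.75 = 178.99 g.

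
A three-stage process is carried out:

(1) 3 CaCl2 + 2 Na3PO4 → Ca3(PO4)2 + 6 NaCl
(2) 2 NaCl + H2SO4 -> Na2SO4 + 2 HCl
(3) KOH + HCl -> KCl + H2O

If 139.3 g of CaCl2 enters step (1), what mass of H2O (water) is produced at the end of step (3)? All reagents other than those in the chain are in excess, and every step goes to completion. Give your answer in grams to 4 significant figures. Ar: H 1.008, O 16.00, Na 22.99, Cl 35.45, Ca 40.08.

45.23 g

M(CaCl2) = 40.08 + 2(35.45) = 110.98 g/mol.
M(H2O) = 2(1.008) + 16.00 = 18.016 g/mol.
n(CaCl2) = 139.3 / 110.98 = 1.2552 mol.
Reaction (1): CaCl2→NaCl ratio 3:6 ⇒ n(NaCl) = 2.5104 mol.
Reaction (2): NaCl→HCl ratio 2:2 ⇒ n(HCl) = 2.5104 mol.
Reaction (3): HCl→H2O ratio 1:1 ⇒ n(H2O) = 2.5104 mol.
Mass of H2O = 2.5104 × 18.016 = 45.227 g.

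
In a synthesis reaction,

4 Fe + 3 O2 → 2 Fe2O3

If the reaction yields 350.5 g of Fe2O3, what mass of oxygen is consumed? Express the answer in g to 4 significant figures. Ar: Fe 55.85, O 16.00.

M(Fe2O3) = 2(55.85) + 3(16.00) = 159.70 g/mol.
M(O2) = 2(16.00) = 32.00 g/mol.
n(Fe2O3) = 350.50 g / 159.70 g/mol = 2.1947 mol.
From the equation the Fe2O3:O2 mole ratio is 2:3, so n(O2) = 2.1947 × 3/2 = 3.2921 mol.
Mass of O2 = 3.2921 mol × 32.00 g/mol = 105.35 g.

105.3 g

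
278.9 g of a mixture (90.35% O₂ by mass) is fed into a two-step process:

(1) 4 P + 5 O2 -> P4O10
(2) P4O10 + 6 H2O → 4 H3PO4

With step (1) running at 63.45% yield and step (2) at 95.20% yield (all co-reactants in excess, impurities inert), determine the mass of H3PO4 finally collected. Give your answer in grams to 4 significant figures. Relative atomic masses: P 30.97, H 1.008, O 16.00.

372.9 g

Pure O2 = 278.9 × 0.9035 = 251.99 g.
M(O2) = 2(16.00) = 32.00 g/mol.
M(H3PO4) = 3(1.008) + 30.97 + 4(16.00) = 97.994 g/mol.
n(O2) = 251.99 / 32.00 = 7.8746 mol.
Step 1 (O2:P4O10 = 5:1): theoretical n(P4O10) = 1.5749 mol; at 63.45% yield, n(P4O10) = 0.99928 mol.
Step 2 (P4O10:H3PO4 = 1:4): theoretical n(H3PO4) = 3.9971 mol, so theoretical mass = 3.9971 × 97.994 = 391.69 g.
At 95.20% yield, actual mass of H3PO4 = 391.69 × 0.9520 = 372.89 g.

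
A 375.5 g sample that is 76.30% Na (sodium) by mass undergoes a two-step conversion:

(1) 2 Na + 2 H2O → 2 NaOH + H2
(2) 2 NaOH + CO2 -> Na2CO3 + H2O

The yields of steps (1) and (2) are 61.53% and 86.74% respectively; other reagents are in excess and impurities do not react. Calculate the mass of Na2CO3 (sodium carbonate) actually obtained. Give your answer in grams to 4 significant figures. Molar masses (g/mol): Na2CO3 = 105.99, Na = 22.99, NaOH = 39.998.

Pure Na = 375.5 × 0.7630 = 286.51 g.
n(Na) = 286.51 / 22.99 = 12.462 mol.
Step 1 (Na:NaOH = 2:2): theoretical n(NaOH) = 12.462 mol; at 61.53% yield, n(NaOH) = 7.6680 mol.
Step 2 (NaOH:Na2CO3 = 2:1): theoretical n(Na2CO3) = 3.8340 mol, so theoretical mass = 3.8340 × 105.99 = 406.37 g.
At 86.74% yield, actual mass of Na2CO3 = 406.37 × 0.8674 = 352.48 g.

352.5 g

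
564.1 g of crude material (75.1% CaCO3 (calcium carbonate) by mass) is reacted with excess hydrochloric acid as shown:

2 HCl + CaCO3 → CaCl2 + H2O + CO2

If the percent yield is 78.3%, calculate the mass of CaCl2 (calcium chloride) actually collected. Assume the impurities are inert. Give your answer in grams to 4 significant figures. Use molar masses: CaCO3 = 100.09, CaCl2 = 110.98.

367.8 g

Pure CaCO3 available = 564.1 g × 0.751 = 423.64 g.
n(CaCO3) = 423.64 g / 100.09 g/mol = 4.2326 mol.
From the equation the CaCO3:CaCl2 mole ratio is 1:1, so n(CaCl2) = 4.2326 × 1/1 = 4.2326 mol.
Mass of CaCl2 = 4.2326 mol × 110.98 g/mol = 469.73 g.
Actual mass collected = 469.73 g × 0.783 = 367.80 g.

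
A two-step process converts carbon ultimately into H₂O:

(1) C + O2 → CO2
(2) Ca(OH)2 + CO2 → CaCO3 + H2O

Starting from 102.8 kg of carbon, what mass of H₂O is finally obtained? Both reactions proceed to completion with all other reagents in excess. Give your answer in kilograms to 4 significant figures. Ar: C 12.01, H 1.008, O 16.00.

M(C) = 12.01 g/mol.
M(H2O) = 2(1.008) + 16.00 = 18.016 g/mol.
102.8 kg = 102800 g.
n(C) = 102800 / 12.01 = 8559.5 mol.
Step 1 gives a 1:1 ratio of C to CO2, so n(CO2) = 8559.5 mol.
In step 2 the CO2:H2O ratio is 1:1, so n(H2O) = 8559.5 mol.
Mass of H2O = 8559.5 × 18.016 = 154210 g = 154.2 kg.

154.2 kg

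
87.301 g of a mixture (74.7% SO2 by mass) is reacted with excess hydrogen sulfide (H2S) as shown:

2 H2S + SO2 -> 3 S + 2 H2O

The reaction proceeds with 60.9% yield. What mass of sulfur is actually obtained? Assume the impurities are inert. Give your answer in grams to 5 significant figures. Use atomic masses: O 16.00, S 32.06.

59.629 g

Pure SO2 available = 87.301 g × 0.747 = 65.2138 g.
M(SO2) = 32.06 + 2(16.00) = 64.06 g/mol.
M(S) = 32.06 g/mol.
n(SO2) = 65.2138 g / 64.06 g/mol = 1.01801 mol.
From the equation the SO2:S mole ratio is 1:3, so n(S) = 1.01801 × 3/1 = 3.05404 mol.
Mass of S = 3.05404 mol × 32.06 g/mol = 97.9124 g.
Actual mass collected = 97.9124 g × 0.609 = 59.6286 g.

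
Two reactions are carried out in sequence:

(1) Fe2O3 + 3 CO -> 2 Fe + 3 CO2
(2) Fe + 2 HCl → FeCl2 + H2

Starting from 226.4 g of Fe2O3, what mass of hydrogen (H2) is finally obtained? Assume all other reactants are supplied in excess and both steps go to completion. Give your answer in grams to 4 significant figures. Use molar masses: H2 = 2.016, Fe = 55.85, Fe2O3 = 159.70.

n(Fe2O3) = 226.40 / 159.70 = 1.4177 mol.
Step 1 gives a 1:2 ratio of Fe2O3 to Fe, so n(Fe) = 2.8353 mol.
In step 2 the Fe:H2 ratio is 1:1, so n(H2) = 2.8353 mol.
Mass of H2 = 2.8353 × 2.016 = 5.7160 g.

5.716 g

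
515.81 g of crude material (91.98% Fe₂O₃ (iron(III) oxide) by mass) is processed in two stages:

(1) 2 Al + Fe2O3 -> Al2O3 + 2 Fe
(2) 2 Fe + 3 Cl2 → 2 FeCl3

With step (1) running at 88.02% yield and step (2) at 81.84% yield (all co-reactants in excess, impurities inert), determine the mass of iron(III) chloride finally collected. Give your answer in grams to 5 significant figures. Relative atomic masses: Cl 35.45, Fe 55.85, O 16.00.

Pure Fe2O3 = 515.81 × 0.9198 = 474.442 g.
M(Fe2O3) = 2(55.85) + 3(16.00) = 159.70 g/mol.
M(FeCl3) = 55.85 + 3(35.45) = 162.20 g/mol.
n(Fe2O3) = 474.442 / 159.70 = 2.97083 mol.
Step 1 (Fe2O3:Fe = 1:2): theoretical n(Fe) = 5.94167 mol; at 88.02% yield, n(Fe) = 5.22985 mol.
Step 2 (Fe:FeCl3 = 2:2): theoretical n(FeCl3) = 5.22985 mol, so theoretical mass = 5.22985 × 162.20 = 848.282 g.
At 81.84% yield, actual mass of FeCl3 = 848.282 × 0.8184 = 694.234 g.

694.23 g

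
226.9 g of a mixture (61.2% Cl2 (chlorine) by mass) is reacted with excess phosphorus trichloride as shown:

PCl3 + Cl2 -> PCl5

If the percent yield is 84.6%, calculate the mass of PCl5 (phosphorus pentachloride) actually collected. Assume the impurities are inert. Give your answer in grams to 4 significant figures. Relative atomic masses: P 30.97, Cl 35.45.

Pure Cl2 available = 226.9 g × 0.612 = 138.86 g.
M(Cl2) = 2(35.45) = 70.90 g/mol.
M(PCl5) = 30.97 + 5(35.45) = 208.22 g/mol.
n(Cl2) = 138.86 g / 70.90 g/mol = 1.9586 mol.
From the equation the Cl2:PCl5 mole ratio is 1:1, so n(PCl5) = 1.9586 × 1/1 = 1.9586 mol.
Mass of PCl5 = 1.9586 mol × 208.22 g/mol = 407.81 g.
Actual mass collected = 407.81 g × 0.846 = 345.01 g.

345.0 g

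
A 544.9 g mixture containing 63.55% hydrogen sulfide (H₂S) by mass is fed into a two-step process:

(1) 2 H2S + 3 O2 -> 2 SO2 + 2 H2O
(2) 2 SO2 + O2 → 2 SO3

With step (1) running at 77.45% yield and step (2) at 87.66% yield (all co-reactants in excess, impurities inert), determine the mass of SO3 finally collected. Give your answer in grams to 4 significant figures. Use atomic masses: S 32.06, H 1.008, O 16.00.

Pure H2S = 544.9 × 0.6355 = 346.28 g.
M(H2S) = 2(1.008) + 32.06 = 34.076 g/mol.
M(SO3) = 32.06 + 3(16.00) = 80.06 g/mol.
n(H2S) = 346.28 / 34.076 = 10.162 mol.
Step 1 (H2S:SO2 = 2:2): theoretical n(SO2) = 10.162 mol; at 77.45% yield, n(SO2) = 7.8706 mol.
Step 2 (SO2:SO3 = 2:2): theoretical n(SO3) = 7.8706 mol, so theoretical mass = 7.8706 × 80.06 = 630.12 g.
At 87.66% yield, actual mass of SO3 = 630.12 × 0.8766 = 552.36 g.

552.4 g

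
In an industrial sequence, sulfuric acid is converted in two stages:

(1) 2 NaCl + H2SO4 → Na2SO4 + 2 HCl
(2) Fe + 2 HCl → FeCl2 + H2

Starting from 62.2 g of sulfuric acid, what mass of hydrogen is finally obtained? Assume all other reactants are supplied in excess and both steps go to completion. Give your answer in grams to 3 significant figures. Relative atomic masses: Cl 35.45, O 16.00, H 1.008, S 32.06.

1.28 g

M(H2SO4) = 2(1.008) + 32.06 + 4(16.00) = 98.076 g/mol.
M(H2) = 2(1.008) = 2.016 g/mol.
n(H2SO4) = 62.20 / 98.076 = 0.6342 mol.
Step 1 gives a 1:2 ratio of H2SO4 to HCl, so n(HCl) = 1.268 mol.
In step 2 the HCl:H2 ratio is 2:1, so n(H2) = 0.6342 mol.
Mass of H2 = 0.6342 × 2.016 = 1.279 g.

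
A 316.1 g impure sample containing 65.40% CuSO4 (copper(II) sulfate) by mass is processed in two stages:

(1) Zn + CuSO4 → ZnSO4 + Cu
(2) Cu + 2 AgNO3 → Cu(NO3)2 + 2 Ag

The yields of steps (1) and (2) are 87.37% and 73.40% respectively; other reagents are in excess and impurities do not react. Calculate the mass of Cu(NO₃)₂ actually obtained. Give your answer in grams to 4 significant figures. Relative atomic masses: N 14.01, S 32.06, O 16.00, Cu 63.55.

Pure CuSO4 = 316.1 × 0.6540 = 206.73 g.
M(CuSO4) = 63.55 + 32.06 + 4(16.00) = 159.61 g/mol.
M(Cu(NO3)2) = 63.55 + 2(14.01) + 6(16.00) = 187.57 g/mol.
n(CuSO4) = 206.73 / 159.61 = 1.2952 mol.
Step 1 (CuSO4:Cu = 1:1): theoretical n(Cu) = 1.2952 mol; at 87.37% yield, n(Cu) = 1.1316 mol.
Step 2 (Cu:Cu(NO3)2 = 1:1): theoretical n(Cu(NO3)2) = 1.1316 mol, so theoretical mass = 1.1316 × 187.57 = 212.26 g.
At 73.40% yield, actual mass of Cu(NO3)2 = 212.26 × 0.7340 = 155.80 g.

155.8 g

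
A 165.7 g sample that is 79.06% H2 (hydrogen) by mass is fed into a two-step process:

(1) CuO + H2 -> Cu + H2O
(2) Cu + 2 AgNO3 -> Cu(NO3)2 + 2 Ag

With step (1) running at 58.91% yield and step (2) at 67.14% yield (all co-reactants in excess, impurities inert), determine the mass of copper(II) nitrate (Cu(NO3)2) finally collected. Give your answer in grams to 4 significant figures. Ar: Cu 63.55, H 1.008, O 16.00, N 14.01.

4821 g

Pure H2 = 165.7 × 0.7906 = 131.00 g.
M(H2) = 2(1.008) = 2.016 g/mol.
M(Cu(NO3)2) = 63.55 + 2(14.01) + 6(16.00) = 187.57 g/mol.
n(H2) = 131.00 / 2.016 = 64.981 mol.
Step 1 (H2:Cu = 1:1): theoretical n(Cu) = 64.981 mol; at 58.91% yield, n(Cu) = 38.281 mol.
Step 2 (Cu:Cu(NO3)2 = 1:1): theoretical n(Cu(NO3)2) = 38.281 mol, so theoretical mass = 38.281 × 187.57 = 7180.3 g.
At 67.14% yield, actual mass of Cu(NO3)2 = 7180.3 × 0.6714 = 4820.8 g.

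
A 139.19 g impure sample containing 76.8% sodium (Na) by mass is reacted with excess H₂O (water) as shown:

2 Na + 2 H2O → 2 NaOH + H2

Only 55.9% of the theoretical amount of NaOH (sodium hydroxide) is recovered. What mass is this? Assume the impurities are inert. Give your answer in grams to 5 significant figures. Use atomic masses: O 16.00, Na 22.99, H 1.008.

103.96 g

Pure Na available = 139.19 g × 0.768 = 106.898 g.
M(Na) = 22.99 g/mol.
M(NaOH) = 22.99 + 16.00 + 1.008 = 39.998 g/mol.
n(Na) = 106.898 g / 22.99 g/mol = 4.64976 mol.
From the equation the Na:NaOH mole ratio is 2:2, so n(NaOH) = 4.64976 × 2/2 = 4.64976 mol.
Mass of NaOH = 4.64976 mol × 39.998 g/mol = 185.981 g.
Actual mass collected = 185.981 g × 0.559 = 103.963 g.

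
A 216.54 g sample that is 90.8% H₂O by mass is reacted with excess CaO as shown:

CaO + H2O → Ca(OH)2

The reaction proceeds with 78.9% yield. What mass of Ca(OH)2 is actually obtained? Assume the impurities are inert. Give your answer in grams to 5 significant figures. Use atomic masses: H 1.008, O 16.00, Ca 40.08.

638.02 g

Pure H2O available = 216.54 g × 0.908 = 196.618 g.
M(H2O) = 2(1.008) + 16.00 = 18.016 g/mol.
M(Ca(OH)2) = 40.08 + 2(16.00) + 2(1.008) = 74.096 g/mol.
n(H2O) = 196.618 g / 18.016 g/mol = 10.9135 mol.
From the equation the H2O:Ca(OH)2 mole ratio is 1:1, so n(Ca(OH)2) = 10.9135 × 1/1 = 10.9135 mol.
Mass of Ca(OH)2 = 10.9135 mol × 74.096 g/mol = 808.650 g.
Actual mass collected = 808.650 g × 0.789 = 638.025 g.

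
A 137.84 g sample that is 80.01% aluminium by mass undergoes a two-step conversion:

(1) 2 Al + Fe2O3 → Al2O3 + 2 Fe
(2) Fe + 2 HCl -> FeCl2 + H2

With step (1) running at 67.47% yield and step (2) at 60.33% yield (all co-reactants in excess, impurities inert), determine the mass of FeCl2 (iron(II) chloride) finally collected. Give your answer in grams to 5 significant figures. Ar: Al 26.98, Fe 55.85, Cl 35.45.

Pure Al = 137.84 × 0.8001 = 110.286 g.
M(Al) = 26.98 g/mol.
M(FeCl2) = 55.85 + 2(35.45) = 126.75 g/mol.
n(Al) = 110.286 / 26.98 = 4.08769 mol.
Step 1 (Al:Fe = 2:2): theoretical n(Fe) = 4.08769 mol; at 67.47% yield, n(Fe) = 2.75796 mol.
Step 2 (Fe:FeCl2 = 1:1): theoretical n(FeCl2) = 2.75796 mol, so theoretical mass = 2.75796 × 126.75 = 349.572 g.
At 60.33% yield, actual mass of FeCl2 = 349.572 × 0.6033 = 210.897 g.

210.90 g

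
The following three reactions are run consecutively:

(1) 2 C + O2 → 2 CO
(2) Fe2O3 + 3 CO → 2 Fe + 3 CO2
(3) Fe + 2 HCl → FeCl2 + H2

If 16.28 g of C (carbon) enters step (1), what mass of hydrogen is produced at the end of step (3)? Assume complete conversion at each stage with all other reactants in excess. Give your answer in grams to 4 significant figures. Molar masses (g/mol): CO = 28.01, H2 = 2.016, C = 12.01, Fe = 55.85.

1.822 g

n(C) = 16.28 / 12.01 = 1.3555 mol.
Reaction (1): C→CO ratio 2:2 ⇒ n(CO) = 1.3555 mol.
Reaction (2): CO→Fe ratio 3:2 ⇒ n(Fe) = 0.90369 mol.
Reaction (3): Fe→H2 ratio 1:1 ⇒ n(H2) = 0.90369 mol.
Mass of H2 = 0.90369 × 2.016 = 1.8218 g.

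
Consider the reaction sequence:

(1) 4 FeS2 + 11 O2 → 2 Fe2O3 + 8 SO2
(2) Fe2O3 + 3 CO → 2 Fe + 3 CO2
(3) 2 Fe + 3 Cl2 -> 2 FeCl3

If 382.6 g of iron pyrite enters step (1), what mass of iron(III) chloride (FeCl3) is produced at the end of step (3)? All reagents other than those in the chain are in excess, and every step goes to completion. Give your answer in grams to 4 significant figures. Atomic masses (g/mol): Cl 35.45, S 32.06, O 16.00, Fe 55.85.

M(FeS2) = 55.85 + 2(32.06) = 119.97 g/mol.
M(FeCl3) = 55.85 + 3(35.45) = 162.20 g/mol.
n(FeS2) = 382.6 / 119.97 = 3.1891 mol.
Reaction (1): FeS2→Fe2O3 ratio 4:2 ⇒ n(Fe2O3) = 1.5946 mol.
Reaction (2): Fe2O3→Fe ratio 1:2 ⇒ n(Fe) = 3.1891 mol.
Reaction (3): Fe→FeCl3 ratio 2:2 ⇒ n(FeCl3) = 3.1891 mol.
Mass of FeCl3 = 3.1891 × 162.20 = 517.28 g.

517.3 g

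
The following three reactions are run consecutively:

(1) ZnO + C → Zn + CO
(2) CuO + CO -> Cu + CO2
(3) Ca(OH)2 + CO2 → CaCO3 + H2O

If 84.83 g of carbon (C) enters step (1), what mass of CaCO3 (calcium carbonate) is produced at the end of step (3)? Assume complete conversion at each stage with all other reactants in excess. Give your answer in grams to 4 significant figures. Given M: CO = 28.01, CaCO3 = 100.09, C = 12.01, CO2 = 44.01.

n(C) = 84.83 / 12.01 = 7.0633 mol.
Reaction (1): C→CO ratio 1:1 ⇒ n(CO) = 7.0633 mol.
Reaction (2): CO→CO2 ratio 1:1 ⇒ n(CO2) = 7.0633 mol.
Reaction (3): CO2→CaCO3 ratio 1:1 ⇒ n(CaCO3) = 7.0633 mol.
Mass of CaCO3 = 7.0633 × 100.09 = 706.96 g.

707.0 g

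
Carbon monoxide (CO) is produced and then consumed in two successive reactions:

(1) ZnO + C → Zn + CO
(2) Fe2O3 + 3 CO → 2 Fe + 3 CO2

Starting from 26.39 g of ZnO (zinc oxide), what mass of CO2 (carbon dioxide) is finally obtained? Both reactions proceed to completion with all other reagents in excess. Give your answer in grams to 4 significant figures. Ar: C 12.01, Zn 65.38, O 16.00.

14.27 g

M(ZnO) = 65.38 + 16.00 = 81.38 g/mol.
M(CO2) = 12.01 + 2(16.00) = 44.01 g/mol.
n(ZnO) = 26.390 / 81.38 = 0.32428 mol.
Step 1 gives a 1:1 ratio of ZnO to CO, so n(CO) = 0.32428 mol.
In step 2 the CO:CO2 ratio is 3:3, so n(CO2) = 0.32428 mol.
Mass of CO2 = 0.32428 × 44.01 = 14.272 g.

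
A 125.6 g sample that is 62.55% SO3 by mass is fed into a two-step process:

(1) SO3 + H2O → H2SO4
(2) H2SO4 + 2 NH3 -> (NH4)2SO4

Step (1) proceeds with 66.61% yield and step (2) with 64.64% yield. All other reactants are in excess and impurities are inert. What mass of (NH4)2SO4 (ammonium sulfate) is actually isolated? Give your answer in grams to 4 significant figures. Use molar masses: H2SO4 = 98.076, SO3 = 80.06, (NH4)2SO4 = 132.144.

55.83 g

Pure SO3 = 125.6 × 0.6255 = 78.563 g.
n(SO3) = 78.563 / 80.06 = 0.98130 mol.
Step 1 (SO3:H2SO4 = 1:1): theoretical n(H2SO4) = 0.98130 mol; at 66.61% yield, n(H2SO4) = 0.65364 mol.
Step 2 (H2SO4:(NH4)2SO4 = 1:1): theoretical n((NH4)2SO4) = 0.65364 mol, so theoretical mass = 0.65364 × 132.144 = 86.375 g.
At 64.64% yield, actual mass of (NH4)2SO4 = 86.375 × 0.6464 = 55.833 g.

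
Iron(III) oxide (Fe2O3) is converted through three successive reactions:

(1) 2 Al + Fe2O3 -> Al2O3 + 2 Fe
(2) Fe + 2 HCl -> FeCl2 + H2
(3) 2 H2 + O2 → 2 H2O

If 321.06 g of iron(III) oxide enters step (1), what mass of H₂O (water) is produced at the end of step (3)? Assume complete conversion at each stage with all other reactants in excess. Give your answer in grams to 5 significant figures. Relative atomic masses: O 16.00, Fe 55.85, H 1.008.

72.439 g

M(Fe2O3) = 2(55.85) + 3(16.00) = 159.70 g/mol.
M(H2O) = 2(1.008) + 16.00 = 18.016 g/mol.
n(Fe2O3) = 321.06 / 159.70 = 2.01039 mol.
Reaction (1): Fe2O3→Fe ratio 1:2 ⇒ n(Fe) = 4.02079 mol.
Reaction (2): Fe→H2 ratio 1:1 ⇒ n(H2) = 4.02079 mol.
Reaction (3): H2→H2O ratio 2:2 ⇒ n(H2O) = 4.02079 mol.
Mass of H2O = 4.02079 × 18.016 = 72.4385 g.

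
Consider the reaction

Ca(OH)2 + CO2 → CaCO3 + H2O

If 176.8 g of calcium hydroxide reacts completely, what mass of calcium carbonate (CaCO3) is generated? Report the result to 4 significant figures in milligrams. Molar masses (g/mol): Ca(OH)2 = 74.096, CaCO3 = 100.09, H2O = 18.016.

238800 mg

n(Ca(OH)2) = 176.80 g / 74.096 g/mol = 2.3861 mol.
From the equation the Ca(OH)2:CaCO3 mole ratio is 1:1, so n(CaCO3) = 2.3861 × 1/1 = 2.3861 mol.
Mass of CaCO3 = 2.3861 mol × 100.09 g/mol = 238.82 g.
Converting to mg: 238.82 g = 238800 mg.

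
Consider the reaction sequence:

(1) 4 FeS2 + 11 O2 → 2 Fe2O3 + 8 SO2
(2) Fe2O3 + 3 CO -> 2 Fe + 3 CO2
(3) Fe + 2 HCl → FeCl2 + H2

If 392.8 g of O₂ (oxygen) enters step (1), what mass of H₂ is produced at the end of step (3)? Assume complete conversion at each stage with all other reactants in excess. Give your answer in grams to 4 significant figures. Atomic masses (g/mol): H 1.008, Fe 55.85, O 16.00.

M(O2) = 2(16.00) = 32.00 g/mol.
M(H2) = 2(1.008) = 2.016 g/mol.
n(O2) = 392.8 / 32.00 = 12.275 mol.
Reaction (1): O2→Fe2O3 ratio 11:2 ⇒ n(Fe2O3) = 2.2318 mol.
Reaction (2): Fe2O3→Fe ratio 1:2 ⇒ n(Fe) = 4.4636 mol.
Reaction (3): Fe→H2 ratio 1:1 ⇒ n(H2) = 4.4636 mol.
Mass of H2 = 4.4636 × 2.016 = 8.9987 g.

8.999 g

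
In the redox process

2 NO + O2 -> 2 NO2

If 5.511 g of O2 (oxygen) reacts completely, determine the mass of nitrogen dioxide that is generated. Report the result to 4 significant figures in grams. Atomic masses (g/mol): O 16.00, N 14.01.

M(O2) = 2(16.00) = 32.00 g/mol.
M(NO2) = 14.01 + 2(16.00) = 46.01 g/mol.
n(O2) = 5.5110 g / 32.00 g/mol = 0.17222 mol.
From the equation the O2:NO2 mole ratio is 1:2, so n(NO2) = 0.17222 × 2/1 = 0.34444 mol.
Mass of NO2 = 0.34444 mol × 46.01 g/mol = 15.848 g.

15.85 g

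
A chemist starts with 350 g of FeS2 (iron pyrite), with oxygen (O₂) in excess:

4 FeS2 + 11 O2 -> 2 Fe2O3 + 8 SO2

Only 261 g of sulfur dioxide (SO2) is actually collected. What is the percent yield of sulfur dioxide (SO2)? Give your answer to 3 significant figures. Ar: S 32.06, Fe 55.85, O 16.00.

M(FeS2) = 55.85 + 2(32.06) = 119.97 g/mol.
M(SO2) = 32.06 + 2(16.00) = 64.06 g/mol.
n(FeS2) = 350.0 g / 119.97 g/mol = 2.917 mol.
From the equation the FeS2:SO2 mole ratio is 4:8, so n(SO2) = 2.917 × 8/4 = 5.835 mol.
Mass of SO2 = 5.835 mol × 64.06 g/mol = 373.8 g.
This is the theoretical yield. Percent yield = 261 g / 373.8 g × 100% = 69.83%.

69.8 %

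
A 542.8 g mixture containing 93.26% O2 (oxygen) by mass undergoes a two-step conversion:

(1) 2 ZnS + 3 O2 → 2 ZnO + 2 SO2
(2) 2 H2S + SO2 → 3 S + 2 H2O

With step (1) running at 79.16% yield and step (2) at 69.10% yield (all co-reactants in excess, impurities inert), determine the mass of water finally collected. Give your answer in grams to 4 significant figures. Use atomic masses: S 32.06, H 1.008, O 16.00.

Pure O2 = 542.8 × 0.9326 = 506.22 g.
M(O2) = 2(16.00) = 32.00 g/mol.
M(H2O) = 2(1.008) + 16.00 = 18.016 g/mol.
n(O2) = 506.22 / 32.00 = 15.819 mol.
Step 1 (O2:SO2 = 3:2): theoretical n(SO2) = 10.546 mol; at 79.16% yield, n(SO2) = 8.3483 mol.
Step 2 (SO2:H2O = 1:2): theoretical n(H2O) = 16.697 mol, so theoretical mass = 16.697 × 18.016 = 300.81 g.
At 69.10% yield, actual mass of H2O = 300.81 × 0.6910 = 207.86 g.

207.9 g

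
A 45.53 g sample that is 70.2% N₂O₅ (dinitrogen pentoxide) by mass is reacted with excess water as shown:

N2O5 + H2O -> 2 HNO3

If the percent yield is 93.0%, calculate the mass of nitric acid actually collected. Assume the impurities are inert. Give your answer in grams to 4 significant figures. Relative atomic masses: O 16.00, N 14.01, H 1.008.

Pure N2O5 available = 45.53 g × 0.702 = 31.962 g.
M(N2O5) = 2(14.01) + 5(16.00) = 108.02 g/mol.
M(HNO3) = 1.008 + 14.01 + 3(16.00) = 63.018 g/mol.
n(N2O5) = 31.962 g / 108.02 g/mol = 0.29589 mol.
From the equation the N2O5:HNO3 mole ratio is 1:2, so n(HNO3) = 0.29589 × 2/1 = 0.59178 mol.
Mass of HNO3 = 0.59178 mol × 63.018 g/mol = 37.293 g.
Actual mass collected = 37.293 g × 0.930 = 34.682 g.

34.68 g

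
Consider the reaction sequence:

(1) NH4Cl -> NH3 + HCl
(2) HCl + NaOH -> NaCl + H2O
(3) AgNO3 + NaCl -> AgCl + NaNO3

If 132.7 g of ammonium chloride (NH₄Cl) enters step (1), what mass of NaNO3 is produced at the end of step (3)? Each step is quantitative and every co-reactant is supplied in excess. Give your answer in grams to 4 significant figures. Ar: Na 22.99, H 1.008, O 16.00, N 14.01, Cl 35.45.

M(NH4Cl) = 14.01 + 4(1.008) + 35.45 = 53.492 g/mol.
M(NaNO3) = 22.99 + 14.01 + 3(16.00) = 85.00 g/mol.
n(NH4Cl) = 132.7 / 53.492 = 2.4807 mol.
Reaction (1): NH4Cl→HCl ratio 1:1 ⇒ n(HCl) = 2.4807 mol.
Reaction (2): HCl→NaCl ratio 1:1 ⇒ n(NaCl) = 2.4807 mol.
Reaction (3): NaCl→NaNO3 ratio 1:1 ⇒ n(NaNO3) = 2.4807 mol.
Mass of NaNO3 = 2.4807 × 85.00 = 210.86 g.

210.9 g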